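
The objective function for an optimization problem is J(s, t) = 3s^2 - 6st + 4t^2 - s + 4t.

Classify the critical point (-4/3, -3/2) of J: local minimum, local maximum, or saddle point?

The Hessian of J is constant: H = [[6, -6], [-6, 8]].
det(H) = 6·8 − (-6)² = 12.
det(H) > 0 and tr(H) = 14 > 0, so H is positive definite and the point is a local minimum.

local minimum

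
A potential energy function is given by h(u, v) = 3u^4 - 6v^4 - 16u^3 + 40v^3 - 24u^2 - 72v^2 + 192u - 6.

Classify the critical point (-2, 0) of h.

The mixed partial ∂²h/∂u∂v is 0, so the Hessian at any point is diag(h_uu, h_vv) = diag(12(3u^2 - 8u - 4), 24(-3v^2 + 10v - 6)).
At (-2, 0): H = diag(288, -144).
The eigenvalues have opposite signs, so H is indefinite: a saddle point.

saddle point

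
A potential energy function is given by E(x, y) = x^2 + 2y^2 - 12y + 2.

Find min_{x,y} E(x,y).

-16

E(x,y) separates as P(x) + Q(y) + 2, so its minimum is min P + min Q + 2.
P'(x) = 2x vanishes at x ∈ {0}; Q'(y) = 4y - 12 vanishes at y ∈ {3}.
Local minima of P (where P''>0): P(0)=0. Local minima of Q: Q(3)=-18.
So the global minimum of E is P(0) + Q(3) + 2 = 0 − 18 + 2 = -16, attained at (0, 3).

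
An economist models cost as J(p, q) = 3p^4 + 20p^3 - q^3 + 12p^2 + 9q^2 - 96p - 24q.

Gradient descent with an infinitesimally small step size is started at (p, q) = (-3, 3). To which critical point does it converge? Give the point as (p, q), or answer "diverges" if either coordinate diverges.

J is separable, so gradient descent decouples: p follows -∂J/∂p, q follows -∂J/∂q.
∂J/∂p = 12(p - 1)(p + 2)(p + 4); at p=-3 this is 48, so p decreases.
∂J/∂q = -3(q - 4)(q - 2); at q=3 this is 3, so q decreases.
p converges to its nearest critical value -4 (a local min of the p-part); q converges to 2. The iterate converges to (-4, 2).

(-4, 2)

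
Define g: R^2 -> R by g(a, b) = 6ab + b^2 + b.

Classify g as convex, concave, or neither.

g is quadratic, so its Hessian is the constant matrix H = [[0, 6], [6, 2]].
det(H) = -36, tr(H) = 2.
det(H) < 0, so H is indefinite: neither convex nor concave.

neither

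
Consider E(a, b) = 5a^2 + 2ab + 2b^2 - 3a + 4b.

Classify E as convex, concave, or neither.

convex

E is quadratic, so its Hessian is the constant matrix H = [[10, 2], [2, 4]].
det(H) = 36, tr(H) = 14.
det(H) > 0 and tr(H) > 0, so H is positive definite everywhere: convex.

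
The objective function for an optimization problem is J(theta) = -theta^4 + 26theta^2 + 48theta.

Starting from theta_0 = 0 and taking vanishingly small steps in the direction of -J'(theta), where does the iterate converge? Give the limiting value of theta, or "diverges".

J'(theta) = -4(theta - 4)(theta + 1)(theta + 3), so J'(0) = 48.
Gradient descent moves in the -J' direction, i.e. theta is decreasing.
The nearest critical point in that direction is theta = -1, where J'' = 40 > 0 (a local minimum). The iterate converges there.

-1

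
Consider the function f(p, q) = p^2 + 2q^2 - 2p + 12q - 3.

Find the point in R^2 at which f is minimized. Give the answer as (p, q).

f(p,q) separates as A(p) + B(q) − 3, so its minimum is min A + min B − 3.
A'(p) = 2p - 2 vanishes at p ∈ {1}; B'(q) = 4q + 12 vanishes at q ∈ {-3}.
Local minima of A (where A''>0): A(1)=-1. Local minima of B: B(-3)=-18.
So the global minimum of f is A(1) + B(-3) − 3 = -1 − 18 − 3 = -22, attained at (1, -3).

(1, -3)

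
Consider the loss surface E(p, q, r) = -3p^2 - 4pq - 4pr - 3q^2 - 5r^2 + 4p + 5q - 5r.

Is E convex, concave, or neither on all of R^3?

concave

E is quadratic, so its Hessian is the constant matrix H = [[-6, -4, -4], [-4, -6, 0], [-4, 0, -10]].
Leading principal minors: -6, 20, -104.
Signs alternate −, +, − ⇒ H ≺ 0 ⇒ concave.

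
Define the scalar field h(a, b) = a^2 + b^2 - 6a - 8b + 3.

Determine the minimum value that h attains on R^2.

-22

h(a,b) separates as P(a) + Q(b) + 3, so its minimum is min P + min Q + 3.
P'(a) = 2a - 6 vanishes at a ∈ {3}; Q'(b) = 2b - 8 vanishes at b ∈ {4}.
Local minima of P (where P''>0): P(3)=-9. Local minima of Q: Q(4)=-16.
So the global minimum of h is P(3) + Q(4) + 3 = -9 − 16 + 3 = -22, attained at (3, 4).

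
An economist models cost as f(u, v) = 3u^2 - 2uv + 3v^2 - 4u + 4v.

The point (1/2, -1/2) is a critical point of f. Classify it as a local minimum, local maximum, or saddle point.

The Hessian of f is constant: H = [[6, -2], [-2, 6]].
det(H) = 6·6 − (-2)² = 32.
det(H) > 0 and tr(H) = 12 > 0, so H is positive definite and the point is a local minimum.

local minimum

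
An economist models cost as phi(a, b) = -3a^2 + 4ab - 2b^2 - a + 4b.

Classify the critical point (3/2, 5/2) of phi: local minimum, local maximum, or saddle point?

The Hessian of phi is constant: H = [[-6, 4], [4, -4]].
det(H) = (-6)·(-4) − 4² = 8.
det(H) > 0 and tr(H) = -10 < 0, so H is negative definite and the point is a local maximum.

local maximum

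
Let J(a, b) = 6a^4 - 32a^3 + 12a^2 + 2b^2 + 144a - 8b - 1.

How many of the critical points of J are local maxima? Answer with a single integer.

0

J separates as a function of a plus a function of b, so ∇J=0 decouples.
∂J/∂a = 24(a - 3)(a - 2)(a + 1) = 0 at a ∈ {-1, 2, 3}; ∂J/∂b = 4(b - 2) = 0 at b ∈ {2}.
The Hessian is diagonal: diag(J_aa, J_bb). Second derivatives: J_aa(-1)=288, J_aa(2)=-72, J_aa(3)=96; J_bb(2)=4.
Local maxima occur where both diagonal entries negative: none. Count: 0.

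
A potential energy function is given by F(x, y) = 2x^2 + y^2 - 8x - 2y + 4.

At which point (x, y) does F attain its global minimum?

F(x,y) separates as P(x) + Q(y) + 4, so its minimum is min P + min Q + 4.
P'(x) = 4x - 8 vanishes at x ∈ {2}; Q'(y) = 2y - 2 vanishes at y ∈ {1}.
Local minima of P (where P''>0): P(2)=-8. Local minima of Q: Q(1)=-1.
So the global minimum of F is P(2) + Q(1) + 4 = -8 − 1 + 4 = -5, attained at (2, 1).

(2, 1)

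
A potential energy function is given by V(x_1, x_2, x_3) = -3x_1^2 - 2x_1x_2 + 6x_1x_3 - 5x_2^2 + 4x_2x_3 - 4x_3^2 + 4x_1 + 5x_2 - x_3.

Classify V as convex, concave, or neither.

concave

V is quadratic, so its Hessian is the constant matrix H = [[-6, -2, 6], [-2, -10, 4], [6, 4, -8]].
Leading principal minors: -6, 56, -88.
Signs alternate −, +, − ⇒ H ≺ 0 ⇒ concave.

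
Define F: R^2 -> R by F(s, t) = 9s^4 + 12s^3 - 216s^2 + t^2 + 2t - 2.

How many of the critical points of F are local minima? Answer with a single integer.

2

F separates as a function of s plus a function of t, so ∇F=0 decouples.
∂F/∂s = 36s(s - 3)(s + 4) = 0 at s ∈ {-4, 0, 3}; ∂F/∂t = 2(t + 1) = 0 at t ∈ {-1}.
The Hessian is diagonal: diag(F_ss, F_tt). Second derivatives: F_ss(-4)=1008, F_ss(0)=-432, F_ss(3)=756; F_tt(-1)=2.
Local minima occur where both diagonal entries positive: (-4, -1), (3, -1). Count: 2.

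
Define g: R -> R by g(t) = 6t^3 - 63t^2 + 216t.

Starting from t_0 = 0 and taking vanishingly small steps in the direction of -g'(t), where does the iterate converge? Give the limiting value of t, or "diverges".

g'(t) = 18(t - 4)(t - 3), so g'(0) = 216.
Gradient descent moves in the -g' direction, i.e. t is decreasing.
There is no critical point below t=0, and g' keeps the same sign, so the iterate runs off to −∞.

diverges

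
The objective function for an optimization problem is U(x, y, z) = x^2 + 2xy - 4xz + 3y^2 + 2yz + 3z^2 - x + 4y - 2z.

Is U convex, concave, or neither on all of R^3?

U is quadratic, so its Hessian is the constant matrix H = [[2, 2, -4], [2, 6, 2], [-4, 2, 6]].
Leading principal minors: 2, 8, -88.
Neither pattern holds ⇒ H is indefinite ⇒ neither convex nor concave.

neither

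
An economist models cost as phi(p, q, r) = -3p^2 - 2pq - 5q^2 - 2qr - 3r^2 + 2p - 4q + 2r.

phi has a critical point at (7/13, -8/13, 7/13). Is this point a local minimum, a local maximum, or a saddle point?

local maximum

The Hessian is constant: H = [[-6, -2, 0], [-2, -10, -2], [0, -2, -6]].
Leading principal minors: Δ₁ = -6, Δ₂ = 56, Δ₃ = -312.
The minors alternate sign starting negative (−, +, −), so H is negative definite: a local maximum.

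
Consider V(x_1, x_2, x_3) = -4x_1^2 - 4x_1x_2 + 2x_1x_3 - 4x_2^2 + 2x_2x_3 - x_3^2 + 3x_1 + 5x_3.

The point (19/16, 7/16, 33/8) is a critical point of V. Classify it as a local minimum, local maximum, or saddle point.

local maximum

The Hessian is constant: H = [[-8, -4, 2], [-4, -8, 2], [2, 2, -2]].
Leading principal minors: Δ₁ = -8, Δ₂ = 48, Δ₃ = -64.
The minors alternate sign starting negative (−, +, −), so H is negative definite: a local maximum.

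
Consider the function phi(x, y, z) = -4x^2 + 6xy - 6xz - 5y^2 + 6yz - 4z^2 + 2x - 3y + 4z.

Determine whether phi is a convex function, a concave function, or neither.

concave

phi is quadratic, so its Hessian is the constant matrix H = [[-8, 6, -6], [6, -10, 6], [-6, 6, -8]].
Leading principal minors: -8, 44, -136.
Signs alternate −, +, − ⇒ H ≺ 0 ⇒ concave.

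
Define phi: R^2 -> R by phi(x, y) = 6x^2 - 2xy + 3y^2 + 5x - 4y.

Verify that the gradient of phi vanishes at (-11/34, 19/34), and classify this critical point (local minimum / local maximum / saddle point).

local minimum

∇phi = (12x - 2y + 5, -2x + 6y - 4); substituting (-11/34, 19/34) gives ∇phi = (0, 0), so (-11/34, 19/34) is indeed a critical point.
The Hessian of phi is constant: H = [[12, -2], [-2, 6]].
det(H) = 12·6 − (-2)² = 68.
det(H) > 0 and tr(H) = 18 > 0, so H is positive definite and the point is a local minimum.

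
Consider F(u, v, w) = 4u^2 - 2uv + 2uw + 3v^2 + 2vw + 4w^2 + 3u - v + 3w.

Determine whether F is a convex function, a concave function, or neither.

convex

F is quadratic, so its Hessian is the constant matrix H = [[8, -2, 2], [-2, 6, 2], [2, 2, 8]].
Leading principal minors: 8, 44, 280.
All positive ⇒ H ≻ 0 ⇒ convex.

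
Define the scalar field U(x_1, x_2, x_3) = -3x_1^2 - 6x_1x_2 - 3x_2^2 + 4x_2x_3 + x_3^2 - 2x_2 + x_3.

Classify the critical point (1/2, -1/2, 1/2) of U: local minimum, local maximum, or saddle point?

The Hessian is constant: H = [[-6, -6, 0], [-6, -6, 4], [0, 4, 2]].
Leading principal minors: Δ₁ = -6, Δ₂ = 0, Δ₃ = 96.
The minors fit neither the all-positive nor the alternating-sign pattern, so H is indefinite: a saddle point.

saddle point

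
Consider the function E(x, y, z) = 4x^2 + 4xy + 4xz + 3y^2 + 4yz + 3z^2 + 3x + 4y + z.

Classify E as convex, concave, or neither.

E is quadratic, so its Hessian is the constant matrix H = [[8, 4, 4], [4, 6, 4], [4, 4, 6]].
Leading principal minors: 8, 32, 96.
All positive ⇒ H ≻ 0 ⇒ convex.

convex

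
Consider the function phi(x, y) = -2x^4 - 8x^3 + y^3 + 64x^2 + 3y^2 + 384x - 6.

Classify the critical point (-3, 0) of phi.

local minimum

The mixed partial ∂²phi/∂x∂y is 0, so the Hessian at any point is diag(phi_xx, phi_yy) = diag(8(-3x^2 - 6x + 16), 6(y + 1)).
At (-3, 0): H = diag(56, 6).
Both eigenvalues are positive, so H is positive definite: a local minimum.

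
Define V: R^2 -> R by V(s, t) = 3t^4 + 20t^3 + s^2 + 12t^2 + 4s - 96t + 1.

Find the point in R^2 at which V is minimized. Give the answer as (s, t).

V(s,t) separates as P(s) + Q(t) + 1, so its minimum is min P + min Q + 1.
P'(s) = 2s + 4 vanishes at s ∈ {-2}; Q'(t) = 12(t - 1)(t + 2)(t + 4) vanishes at t ∈ {-4, -2, 1}.
Local minima of P (where P''>0): P(-2)=-4. Local minima of Q: Q(-4)=64, Q(1)=-61.
So the global minimum of V is P(-2) + Q(1) + 1 = -4 − 61 + 1 = -64, attained at (-2, 1).

(-2, 1)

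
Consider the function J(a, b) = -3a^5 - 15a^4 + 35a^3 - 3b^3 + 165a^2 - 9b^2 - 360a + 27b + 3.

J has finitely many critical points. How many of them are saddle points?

J separates as a function of a plus a function of b, so ∇J=0 decouples.
∂J/∂a = -15(a - 2)(a - 1)(a + 3)(a + 4) = 0 at a ∈ {-4, -3, 1, 2}; ∂J/∂b = -9(b - 1)(b + 3) = 0 at b ∈ {-3, 1}.
The Hessian is diagonal: diag(J_aa, J_bb). Second derivatives: J_aa(-4)=450, J_aa(-3)=-300, J_aa(1)=300, J_aa(2)=-450; J_bb(-3)=36, J_bb(1)=-36.
Saddle points occur where the two diagonal entries have opposite signs: (-4, 1), (-3, -3), (1, 1), (2, -3). Count: 4.

4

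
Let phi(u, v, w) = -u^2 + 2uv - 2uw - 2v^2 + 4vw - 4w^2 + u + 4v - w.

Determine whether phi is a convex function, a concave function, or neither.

phi is quadratic, so its Hessian is the constant matrix H = [[-2, 2, -2], [2, -4, 4], [-2, 4, -8]].
Leading principal minors: -2, 4, -16.
Signs alternate −, +, − ⇒ H ≺ 0 ⇒ concave.

concave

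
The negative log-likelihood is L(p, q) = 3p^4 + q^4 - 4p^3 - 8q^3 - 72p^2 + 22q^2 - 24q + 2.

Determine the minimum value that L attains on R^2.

L(p,q) separates as A(p) + B(q) + 2, so its minimum is min A + min B + 2.
A'(p) = 12p(p - 4)(p + 3) vanishes at p ∈ {-3, 0, 4}; B'(q) = 4(q - 3)(q - 2)(q - 1) vanishes at q ∈ {1, 2, 3}.
Local minima of A (where A''>0): A(-3)=-297, A(4)=-640. Local minima of B: B(1)=-9, B(3)=-9.
So the global minimum of L is A(4) + B(1) + 2 = -640 − 9 + 2 = -647, attained at (4, 1).

-647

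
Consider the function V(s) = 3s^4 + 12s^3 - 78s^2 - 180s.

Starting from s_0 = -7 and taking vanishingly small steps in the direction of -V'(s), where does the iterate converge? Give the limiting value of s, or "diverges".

V'(s) = 12(s - 3)(s + 1)(s + 5), so V'(-7) = -1440.
Gradient descent moves in the -V' direction, i.e. s is increasing.
The nearest critical point in that direction is s = -5, where V'' = 384 > 0 (a local minimum). The iterate converges there.

-5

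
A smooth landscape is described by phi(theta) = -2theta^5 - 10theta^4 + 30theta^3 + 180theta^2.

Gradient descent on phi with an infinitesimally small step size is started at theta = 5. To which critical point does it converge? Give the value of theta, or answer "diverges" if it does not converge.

phi'(theta) = -10theta(theta - 3)(theta + 3)(theta + 4), so phi'(5) = -7200.
Gradient descent moves in the -phi' direction, i.e. theta is increasing.
There is no critical point above theta=5, and phi' keeps the same sign, so the iterate runs off to +∞.

diverges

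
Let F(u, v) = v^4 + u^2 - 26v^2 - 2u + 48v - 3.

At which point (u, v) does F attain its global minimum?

F(u,v) separates as P(u) + Q(v) − 3, so its minimum is min P + min Q − 3.
P'(u) = 2u - 2 vanishes at u ∈ {1}; Q'(v) = 4(v - 3)(v - 1)(v + 4) vanishes at v ∈ {-4, 1, 3}.
Local minima of P (where P''>0): P(1)=-1. Local minima of Q: Q(-4)=-352, Q(3)=-9.
So the global minimum of F is P(1) + Q(-4) − 3 = -1 − 352 − 3 = -356, attained at (1, -4).

(1, -4)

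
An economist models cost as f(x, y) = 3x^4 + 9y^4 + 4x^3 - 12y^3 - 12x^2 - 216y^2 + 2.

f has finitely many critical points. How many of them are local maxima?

1

f separates as a function of x plus a function of y, so ∇f=0 decouples.
∂f/∂x = 12x(x - 1)(x + 2) = 0 at x ∈ {-2, 0, 1}; ∂f/∂y = 36y(y - 4)(y + 3) = 0 at y ∈ {-3, 0, 4}.
The Hessian is diagonal: diag(f_xx, f_yy). Second derivatives: f_xx(-2)=72, f_xx(0)=-24, f_xx(1)=36; f_yy(-3)=756, f_yy(0)=-432, f_yy(4)=1008.
Local maxima occur where both diagonal entries negative: (0, 0). Count: 1.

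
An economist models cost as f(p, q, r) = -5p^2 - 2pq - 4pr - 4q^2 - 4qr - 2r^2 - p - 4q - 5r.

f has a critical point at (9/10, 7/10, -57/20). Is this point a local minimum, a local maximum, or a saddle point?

local maximum

The Hessian is constant: H = [[-10, -2, -4], [-2, -8, -4], [-4, -4, -4]].
Leading principal minors: Δ₁ = -10, Δ₂ = 76, Δ₃ = -80.
The minors alternate sign starting negative (−, +, −), so H is negative definite: a local maximum.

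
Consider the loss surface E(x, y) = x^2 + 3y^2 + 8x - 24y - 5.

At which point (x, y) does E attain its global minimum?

E(x,y) separates as P(x) + Q(y) − 5, so its minimum is min P + min Q − 5.
P'(x) = 2x + 8 vanishes at x ∈ {-4}; Q'(y) = 6y - 24 vanishes at y ∈ {4}.
Local minima of P (where P''>0): P(-4)=-16. Local minima of Q: Q(4)=-48.
So the global minimum of E is P(-4) + Q(4) − 5 = -16 − 48 − 5 = -69, attained at (-4, 4).

(-4, 4)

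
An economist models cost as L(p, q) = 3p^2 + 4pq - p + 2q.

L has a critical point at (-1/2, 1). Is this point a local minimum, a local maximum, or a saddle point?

saddle point

The Hessian of L is constant: H = [[6, 4], [4, 0]].
det(H) = 6·0 − 4² = -16.
Since det(H) < 0, H is indefinite and the critical point is a saddle point.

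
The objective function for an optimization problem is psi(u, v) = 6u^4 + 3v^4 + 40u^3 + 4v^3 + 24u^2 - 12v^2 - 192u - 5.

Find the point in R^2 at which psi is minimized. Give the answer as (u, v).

(1, -2)

psi(u,v) separates as P(u) + Q(v) − 5, so its minimum is min P + min Q − 5.
P'(u) = 24(u - 1)(u + 2)(u + 4) vanishes at u ∈ {-4, -2, 1}; Q'(v) = 12v(v - 1)(v + 2) vanishes at v ∈ {-2, 0, 1}.
Local minima of P (where P''>0): P(-4)=128, P(1)=-122. Local minima of Q: Q(-2)=-32, Q(1)=-5.
So the global minimum of psi is P(1) + Q(-2) − 5 = -122 − 32 − 5 = -159, attained at (1, -2).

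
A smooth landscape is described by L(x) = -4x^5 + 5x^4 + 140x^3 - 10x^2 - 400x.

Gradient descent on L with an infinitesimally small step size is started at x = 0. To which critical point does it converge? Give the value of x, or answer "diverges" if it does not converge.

L'(x) = -20(x - 5)(x - 1)(x + 1)(x + 4), so L'(0) = -400.
Gradient descent moves in the -L' direction, i.e. x is increasing.
The nearest critical point in that direction is x = 1, where L'' = 800 > 0 (a local minimum). The iterate converges there.

1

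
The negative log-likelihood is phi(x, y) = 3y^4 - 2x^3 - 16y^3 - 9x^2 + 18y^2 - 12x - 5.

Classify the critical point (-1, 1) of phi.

The mixed partial ∂²phi/∂x∂y is 0, so the Hessian at any point is diag(phi_xx, phi_yy) = diag(-6(2x + 3), 12(3y^2 - 8y + 3)).
At (-1, 1): H = diag(-6, -24).
Both eigenvalues are negative, so H is negative definite: a local maximum.

local maximum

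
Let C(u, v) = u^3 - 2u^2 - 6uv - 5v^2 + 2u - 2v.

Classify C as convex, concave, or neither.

The term u^3 is cubic, so the Hessian is not constant.
∂²C/∂u² = 6u - 4, which takes both signs as u varies (negative for sufficiently negative u). A diagonal entry of the Hessian changing sign means the Hessian is neither positive- nor negative-semidefinite on all of R^2.

neither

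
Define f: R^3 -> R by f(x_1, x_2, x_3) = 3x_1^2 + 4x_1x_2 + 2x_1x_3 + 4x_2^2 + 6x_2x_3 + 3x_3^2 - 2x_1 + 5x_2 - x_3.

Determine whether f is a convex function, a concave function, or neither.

convex

f is quadratic, so its Hessian is the constant matrix H = [[6, 4, 2], [4, 8, 6], [2, 6, 6]].
Leading principal minors: 6, 32, 40.
All positive ⇒ H ≻ 0 ⇒ convex.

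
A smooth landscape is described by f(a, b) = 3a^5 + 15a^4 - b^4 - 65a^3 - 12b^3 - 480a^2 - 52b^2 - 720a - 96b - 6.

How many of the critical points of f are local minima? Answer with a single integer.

f separates as a function of a plus a function of b, so ∇f=0 decouples.
∂f/∂a = 15(a - 4)(a + 1)(a + 3)(a + 4) = 0 at a ∈ {-4, -3, -1, 4}; ∂f/∂b = -4(b + 2)(b + 3)(b + 4) = 0 at b ∈ {-4, -3, -2}.
The Hessian is diagonal: diag(f_aa, f_bb). Second derivatives: f_aa(-4)=-360, f_aa(-3)=210, f_aa(-1)=-450, f_aa(4)=4200; f_bb(-4)=-8, f_bb(-3)=4, f_bb(-2)=-8.
Local minima occur where both diagonal entries positive: (-3, -3), (4, -3). Count: 2.

2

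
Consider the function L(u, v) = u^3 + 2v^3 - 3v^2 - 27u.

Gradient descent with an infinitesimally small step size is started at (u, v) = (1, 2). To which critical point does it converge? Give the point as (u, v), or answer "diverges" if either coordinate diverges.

(3, 1)

L is separable, so gradient descent decouples: u follows -∂L/∂u, v follows -∂L/∂v.
∂L/∂u = 3(u - 3)(u + 3); at u=1 this is -24, so u increases.
∂L/∂v = 6v(v - 1); at v=2 this is 12, so v decreases.
u converges to its nearest critical value 3 (a local min of the u-part); v converges to 1. The iterate converges to (3, 1).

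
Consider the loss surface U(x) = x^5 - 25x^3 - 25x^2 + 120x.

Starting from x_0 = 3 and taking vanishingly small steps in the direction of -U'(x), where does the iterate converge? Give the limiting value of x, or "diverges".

U'(x) = 5(x - 4)(x - 1)(x + 2)(x + 3), so U'(3) = -300.
Gradient descent moves in the -U' direction, i.e. x is increasing.
The nearest critical point in that direction is x = 4, where U'' = 630 > 0 (a local minimum). The iterate converges there.

4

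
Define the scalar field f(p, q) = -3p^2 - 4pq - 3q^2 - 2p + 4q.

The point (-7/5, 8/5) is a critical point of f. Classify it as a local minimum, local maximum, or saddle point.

The Hessian of f is constant: H = [[-6, -4], [-4, -6]].
det(H) = (-6)·(-6) − (-4)² = 20.
det(H) > 0 and tr(H) = -12 < 0, so H is negative definite and the point is a local maximum.

local maximum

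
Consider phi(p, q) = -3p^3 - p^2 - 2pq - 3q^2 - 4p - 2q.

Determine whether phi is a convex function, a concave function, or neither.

The term -3p^3 is cubic, so the Hessian is not constant.
∂²phi/∂p² = -18p - 2, which takes both signs as p varies (negative for sufficiently large p). A diagonal entry of the Hessian changing sign means the Hessian is neither positive- nor negative-semidefinite on all of R^2.

neither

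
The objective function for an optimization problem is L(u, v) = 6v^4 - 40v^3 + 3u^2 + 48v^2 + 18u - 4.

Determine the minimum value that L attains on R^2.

-287

L(u,v) separates as P(u) + Q(v) − 4, so its minimum is min P + min Q − 4.
P'(u) = 6u + 18 vanishes at u ∈ {-3}; Q'(v) = 24v(v - 4)(v - 1) vanishes at v ∈ {0, 1, 4}.
Local minima of P (where P''>0): P(-3)=-27. Local minima of Q: Q(0)=0, Q(4)=-256.
So the global minimum of L is P(-3) + Q(4) − 4 = -27 − 256 − 4 = -287, attained at (-3, 4).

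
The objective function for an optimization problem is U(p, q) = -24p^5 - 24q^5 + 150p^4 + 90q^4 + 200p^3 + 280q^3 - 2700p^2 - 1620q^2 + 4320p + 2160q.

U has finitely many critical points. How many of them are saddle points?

8

U separates as a function of p plus a function of q, so ∇U=0 decouples.
∂U/∂p = -120(p - 4)(p - 3)(p - 1)(p + 3) = 0 at p ∈ {-3, 1, 3, 4}; ∂U/∂q = -120(q - 3)(q - 2)(q - 1)(q + 3) = 0 at q ∈ {-3, 1, 2, 3}.
The Hessian is diagonal: diag(U_pp, U_qq). Second derivatives: U_pp(-3)=20160, U_pp(1)=-2880, U_pp(3)=1440, U_pp(4)=-2520; U_qq(-3)=14400, U_qq(1)=-960, U_qq(2)=600, U_qq(3)=-1440.
Saddle points occur where the two diagonal entries have opposite signs: (-3, 1), (-3, 3), (1, -3), (1, 2), (3, 1), (3, 3), (4, -3), (4, 2). Count: 8.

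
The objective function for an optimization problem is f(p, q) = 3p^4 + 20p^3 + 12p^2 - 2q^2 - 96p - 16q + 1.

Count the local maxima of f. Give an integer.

1

f separates as a function of p plus a function of q, so ∇f=0 decouples.
∂f/∂p = 12(p - 1)(p + 2)(p + 4) = 0 at p ∈ {-4, -2, 1}; ∂f/∂q = -4(q + 4) = 0 at q ∈ {-4}.
The Hessian is diagonal: diag(f_pp, f_qq). Second derivatives: f_pp(-4)=120, f_pp(-2)=-72, f_pp(1)=180; f_qq(-4)=-4.
Local maxima occur where both diagonal entries negative: (-2, -4). Count: 1.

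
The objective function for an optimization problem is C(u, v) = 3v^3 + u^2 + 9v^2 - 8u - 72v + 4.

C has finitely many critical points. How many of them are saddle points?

C separates as a function of u plus a function of v, so ∇C=0 decouples.
∂C/∂u = 2(u - 4) = 0 at u ∈ {4}; ∂C/∂v = 9(v - 2)(v + 4) = 0 at v ∈ {-4, 2}.
The Hessian is diagonal: diag(C_uu, C_vv). Second derivatives: C_uu(4)=2; C_vv(-4)=-54, C_vv(2)=54.
Saddle points occur where the two diagonal entries have opposite signs: (4, -4). Count: 1.

1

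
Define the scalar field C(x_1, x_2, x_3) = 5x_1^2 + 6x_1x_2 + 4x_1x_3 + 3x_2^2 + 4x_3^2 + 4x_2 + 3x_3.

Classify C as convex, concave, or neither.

C is quadratic, so its Hessian is the constant matrix H = [[10, 6, 4], [6, 6, 0], [4, 0, 8]].
Leading principal minors: 10, 24, 96.
All positive ⇒ H ≻ 0 ⇒ convex.

convex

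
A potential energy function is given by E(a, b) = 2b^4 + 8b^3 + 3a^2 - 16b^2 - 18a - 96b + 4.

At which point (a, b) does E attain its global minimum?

(3, 2)

E(a,b) separates as P(a) + Q(b) + 4, so its minimum is min P + min Q + 4.
P'(a) = 6a - 18 vanishes at a ∈ {3}; Q'(b) = 8(b - 2)(b + 2)(b + 3) vanishes at b ∈ {-3, -2, 2}.
Local minima of P (where P''>0): P(3)=-27. Local minima of Q: Q(-3)=90, Q(2)=-160.
So the global minimum of E is P(3) + Q(2) + 4 = -27 − 160 + 4 = -183, attained at (3, 2).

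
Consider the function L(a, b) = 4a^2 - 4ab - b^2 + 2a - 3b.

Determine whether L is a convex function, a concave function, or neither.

L is quadratic, so its Hessian is the constant matrix H = [[8, -4], [-4, -2]].
det(H) = -32, tr(H) = 6.
det(H) < 0, so H is indefinite: neither convex nor concave.

neither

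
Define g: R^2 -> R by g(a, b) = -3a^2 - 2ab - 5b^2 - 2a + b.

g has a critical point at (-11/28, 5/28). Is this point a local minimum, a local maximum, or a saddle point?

local maximum

The Hessian of g is constant: H = [[-6, -2], [-2, -10]].
det(H) = (-6)·(-10) − (-2)² = 56.
det(H) > 0 and tr(H) = -16 < 0, so H is negative definite and the point is a local maximum.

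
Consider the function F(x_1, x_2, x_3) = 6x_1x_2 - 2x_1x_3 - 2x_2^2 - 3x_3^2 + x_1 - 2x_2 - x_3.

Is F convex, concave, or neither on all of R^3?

F is quadratic, so its Hessian is the constant matrix H = [[0, 6, -2], [6, -4, 0], [-2, 0, -6]].
Leading principal minors: 0, -36, 232.
Neither pattern holds ⇒ H is indefinite ⇒ neither convex nor concave.

neither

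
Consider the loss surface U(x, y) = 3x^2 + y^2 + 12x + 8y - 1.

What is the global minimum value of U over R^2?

-29

U(x,y) separates as P(x) + Q(y) − 1, so its minimum is min P + min Q − 1.
P'(x) = 6x + 12 vanishes at x ∈ {-2}; Q'(y) = 2y + 8 vanishes at y ∈ {-4}.
Local minima of P (where P''>0): P(-2)=-12. Local minima of Q: Q(-4)=-16.
So the global minimum of U is P(-2) + Q(-4) − 1 = -12 − 16 − 1 = -29, attained at (-2, -4).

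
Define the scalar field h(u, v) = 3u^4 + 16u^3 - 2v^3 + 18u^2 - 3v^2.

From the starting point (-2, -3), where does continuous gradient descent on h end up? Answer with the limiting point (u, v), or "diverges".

(-3, -1)

h is separable, so gradient descent decouples: u follows -∂h/∂u, v follows -∂h/∂v.
∂h/∂u = 12u(u + 1)(u + 3); at u=-2 this is 24, so u decreases.
∂h/∂v = -6v(v + 1); at v=-3 this is -36, so v increases.
u converges to its nearest critical value -3 (a local min of the u-part); v converges to -1. The iterate converges to (-3, -1).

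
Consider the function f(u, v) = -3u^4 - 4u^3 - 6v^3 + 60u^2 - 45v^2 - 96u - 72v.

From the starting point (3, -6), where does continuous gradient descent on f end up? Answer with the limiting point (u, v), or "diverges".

diverges

f is separable, so gradient descent decouples: u follows -∂f/∂u, v follows -∂f/∂v.
∂f/∂u = -12(u - 2)(u - 1)(u + 4); at u=3 this is -168, so u increases.
∂f/∂v = -18(v + 1)(v + 4); at v=-6 this is -180, so v increases.
The u-coordinate has no critical point in that direction and runs off to infinity.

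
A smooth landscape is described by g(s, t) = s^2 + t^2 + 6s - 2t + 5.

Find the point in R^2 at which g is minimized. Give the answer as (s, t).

(-3, 1)

g(s,t) separates as P(s) + Q(t) + 5, so its minimum is min P + min Q + 5.
P'(s) = 2s + 6 vanishes at s ∈ {-3}; Q'(t) = 2(t - 1) vanishes at t ∈ {1}.
Local minima of P (where P''>0): P(-3)=-9. Local minima of Q: Q(1)=-1.
So the global minimum of g is P(-3) + Q(1) + 5 = -9 − 1 + 5 = -5, attained at (-3, 1).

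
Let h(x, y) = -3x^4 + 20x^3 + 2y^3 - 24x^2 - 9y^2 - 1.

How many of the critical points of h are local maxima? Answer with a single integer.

h separates as a function of x plus a function of y, so ∇h=0 decouples.
∂h/∂x = -12x(x - 4)(x - 1) = 0 at x ∈ {0, 1, 4}; ∂h/∂y = 6y(y - 3) = 0 at y ∈ {0, 3}.
The Hessian is diagonal: diag(h_xx, h_yy). Second derivatives: h_xx(0)=-48, h_xx(1)=36, h_xx(4)=-144; h_yy(0)=-18, h_yy(3)=18.
Local maxima occur where both diagonal entries negative: (0, 0), (4, 0). Count: 2.

2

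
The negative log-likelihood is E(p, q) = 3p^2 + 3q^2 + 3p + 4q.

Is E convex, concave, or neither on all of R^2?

E is quadratic, so its Hessian is the constant matrix H = [[6, 0], [0, 6]].
det(H) = 36, tr(H) = 12.
det(H) > 0 and tr(H) > 0, so H is positive definite everywhere: convex.

convex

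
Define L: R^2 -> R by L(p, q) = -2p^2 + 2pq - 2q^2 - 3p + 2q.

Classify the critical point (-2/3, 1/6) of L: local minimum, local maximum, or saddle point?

The Hessian of L is constant: H = [[-4, 2], [2, -4]].
det(H) = (-4)·(-4) − 2² = 12.
det(H) > 0 and tr(H) = -8 < 0, so H is negative definite and the point is a local maximum.

local maximum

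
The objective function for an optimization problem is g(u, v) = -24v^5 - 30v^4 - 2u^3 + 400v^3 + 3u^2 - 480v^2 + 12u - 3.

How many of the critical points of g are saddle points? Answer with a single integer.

4

g separates as a function of u plus a function of v, so ∇g=0 decouples.
∂g/∂u = -6(u - 2)(u + 1) = 0 at u ∈ {-1, 2}; ∂g/∂v = -120v(v - 2)(v - 1)(v + 4) = 0 at v ∈ {-4, 0, 1, 2}.
The Hessian is diagonal: diag(g_uu, g_vv). Second derivatives: g_uu(-1)=18, g_uu(2)=-18; g_vv(-4)=14400, g_vv(0)=-960, g_vv(1)=600, g_vv(2)=-1440.
Saddle points occur where the two diagonal entries have opposite signs: (-1, 0), (-1, 2), (2, -4), (2, 1). Count: 4.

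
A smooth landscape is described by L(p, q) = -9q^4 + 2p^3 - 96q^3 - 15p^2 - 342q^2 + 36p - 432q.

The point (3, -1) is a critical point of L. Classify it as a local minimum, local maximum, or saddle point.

The mixed partial ∂²L/∂p∂q is 0, so the Hessian at any point is diag(L_pp, L_qq) = diag(6(2p - 5), -36(3q^2 + 16q + 19)).
At (3, -1): H = diag(6, -216).
The eigenvalues have opposite signs, so H is indefinite: a saddle point.

saddle point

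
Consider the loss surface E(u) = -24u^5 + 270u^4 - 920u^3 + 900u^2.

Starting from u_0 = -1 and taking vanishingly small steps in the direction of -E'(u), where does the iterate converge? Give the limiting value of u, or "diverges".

0

E'(u) = -120u(u - 5)(u - 3)(u - 1), so E'(-1) = -5760.
Gradient descent moves in the -E' direction, i.e. u is increasing.
The nearest critical point in that direction is u = 0, where E'' = 1800 > 0 (a local minimum). The iterate converges there.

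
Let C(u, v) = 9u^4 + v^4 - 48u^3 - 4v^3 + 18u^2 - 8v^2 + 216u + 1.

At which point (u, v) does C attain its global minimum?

C(u,v) separates as P(u) + Q(v) + 1, so its minimum is min P + min Q + 1.
P'(u) = 36(u - 3)(u - 2)(u + 1) vanishes at u ∈ {-1, 2, 3}; Q'(v) = 4v(v - 4)(v + 1) vanishes at v ∈ {-1, 0, 4}.
Local minima of P (where P''>0): P(-1)=-141, P(3)=243. Local minima of Q: Q(-1)=-3, Q(4)=-128.
So the global minimum of C is P(-1) + Q(4) + 1 = -141 − 128 + 1 = -268, attained at (-1, 4).

(-1, 4)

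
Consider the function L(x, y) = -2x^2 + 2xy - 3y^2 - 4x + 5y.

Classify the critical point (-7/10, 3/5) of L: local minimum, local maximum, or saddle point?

local maximum

The Hessian of L is constant: H = [[-4, 2], [2, -6]].
det(H) = (-4)·(-6) − 2² = 20.
det(H) > 0 and tr(H) = -10 < 0, so H is negative definite and the point is a local maximum.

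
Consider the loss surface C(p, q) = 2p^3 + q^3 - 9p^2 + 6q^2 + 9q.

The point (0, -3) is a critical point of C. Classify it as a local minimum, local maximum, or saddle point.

The mixed partial ∂²C/∂p∂q is 0, so the Hessian at any point is diag(C_pp, C_qq) = diag(6(2p - 3), 6(q + 2)).
At (0, -3): H = diag(-18, -6).
Both eigenvalues are negative, so H is negative definite: a local maximum.

local maximum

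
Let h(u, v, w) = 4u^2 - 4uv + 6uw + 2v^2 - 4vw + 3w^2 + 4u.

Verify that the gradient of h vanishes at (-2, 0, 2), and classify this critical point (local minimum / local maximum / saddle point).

∇h = (8u - 4v + 6w + 4, -4u + 4v - 4w, 6u - 4v + 6w); substituting (-2, 0, 2) gives ∇h = (0, 0, 0), so (-2, 0, 2) is indeed a critical point.
The Hessian is constant: H = [[8, -4, 6], [-4, 4, -4], [6, -4, 6]].
Leading principal minors: Δ₁ = 8, Δ₂ = 16, Δ₃ = 16.
All leading minors are positive, so H is positive definite: a local minimum.

local minimum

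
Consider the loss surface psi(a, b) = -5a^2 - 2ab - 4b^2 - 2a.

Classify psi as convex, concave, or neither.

psi is quadratic, so its Hessian is the constant matrix H = [[-10, -2], [-2, -8]].
det(H) = 76, tr(H) = -18.
det(H) > 0 and tr(H) < 0, so H is negative definite everywhere: concave.

concave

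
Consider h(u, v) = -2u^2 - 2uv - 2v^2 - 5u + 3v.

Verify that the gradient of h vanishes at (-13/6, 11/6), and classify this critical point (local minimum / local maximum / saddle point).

∇h = (-4u - 2v - 5, -2u - 4v + 3); substituting (-13/6, 11/6) gives ∇h = (0, 0), so (-13/6, 11/6) is indeed a critical point.
The Hessian of h is constant: H = [[-4, -2], [-2, -4]].
det(H) = (-4)·(-4) − (-2)² = 12.
det(H) > 0 and tr(H) = -8 < 0, so H is negative definite and the point is a local maximum.

local maximum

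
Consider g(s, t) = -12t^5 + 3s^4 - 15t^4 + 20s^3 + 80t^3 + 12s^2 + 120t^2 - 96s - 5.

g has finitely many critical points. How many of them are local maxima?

2

g separates as a function of s plus a function of t, so ∇g=0 decouples.
∂g/∂s = 12(s - 1)(s + 2)(s + 4) = 0 at s ∈ {-4, -2, 1}; ∂g/∂t = -60t(t - 2)(t + 1)(t + 2) = 0 at t ∈ {-2, -1, 0, 2}.
The Hessian is diagonal: diag(g_ss, g_tt). Second derivatives: g_ss(-4)=120, g_ss(-2)=-72, g_ss(1)=180; g_tt(-2)=480, g_tt(-1)=-180, g_tt(0)=240, g_tt(2)=-1440.
Local maxima occur where both diagonal entries negative: (-2, -1), (-2, 2). Count: 2.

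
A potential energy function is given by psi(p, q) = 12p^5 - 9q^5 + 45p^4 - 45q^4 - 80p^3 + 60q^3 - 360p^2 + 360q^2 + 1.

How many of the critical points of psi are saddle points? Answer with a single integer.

8

psi separates as a function of p plus a function of q, so ∇psi=0 decouples.
∂psi/∂p = 60p(p - 2)(p + 2)(p + 3) = 0 at p ∈ {-3, -2, 0, 2}; ∂psi/∂q = -45q(q - 2)(q + 2)(q + 4) = 0 at q ∈ {-4, -2, 0, 2}.
The Hessian is diagonal: diag(psi_pp, psi_qq). Second derivatives: psi_pp(-3)=-900, psi_pp(-2)=480, psi_pp(0)=-720, psi_pp(2)=2400; psi_qq(-4)=2160, psi_qq(-2)=-720, psi_qq(0)=720, psi_qq(2)=-2160.
Saddle points occur where the two diagonal entries have opposite signs: (-3, -4), (-3, 0), (-2, -2), (-2, 2), (0, -4), (0, 0), (2, -2), (2, 2). Count: 8.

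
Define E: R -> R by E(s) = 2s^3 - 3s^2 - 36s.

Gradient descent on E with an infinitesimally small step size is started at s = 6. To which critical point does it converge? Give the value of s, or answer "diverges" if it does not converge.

3

E'(s) = 6(s - 3)(s + 2), so E'(6) = 144.
Gradient descent moves in the -E' direction, i.e. s is decreasing.
The nearest critical point in that direction is s = 3, where E'' = 30 > 0 (a local minimum). The iterate converges there.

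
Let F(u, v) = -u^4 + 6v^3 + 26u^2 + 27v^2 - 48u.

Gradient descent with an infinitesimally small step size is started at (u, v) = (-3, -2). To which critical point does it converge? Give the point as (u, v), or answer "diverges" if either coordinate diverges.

F is separable, so gradient descent decouples: u follows -∂F/∂u, v follows -∂F/∂v.
∂F/∂u = -4(u - 3)(u - 1)(u + 4); at u=-3 this is -96, so u increases.
∂F/∂v = 18v(v + 3); at v=-2 this is -36, so v increases.
u converges to its nearest critical value 1 (a local min of the u-part); v converges to 0. The iterate converges to (1, 0).

(1, 0)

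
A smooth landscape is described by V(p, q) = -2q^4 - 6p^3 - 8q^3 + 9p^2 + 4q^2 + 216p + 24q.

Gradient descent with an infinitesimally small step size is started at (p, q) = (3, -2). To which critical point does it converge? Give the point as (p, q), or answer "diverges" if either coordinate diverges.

V is separable, so gradient descent decouples: p follows -∂V/∂p, q follows -∂V/∂q.
∂V/∂p = -18(p - 4)(p + 3); at p=3 this is 108, so p decreases.
∂V/∂q = -8(q - 1)(q + 1)(q + 3); at q=-2 this is -24, so q increases.
p converges to its nearest critical value -3 (a local min of the p-part); q converges to -1. The iterate converges to (-3, -1).

(-3, -1)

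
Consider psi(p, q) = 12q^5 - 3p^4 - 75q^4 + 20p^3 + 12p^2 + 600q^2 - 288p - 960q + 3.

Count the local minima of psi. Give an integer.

2

psi separates as a function of p plus a function of q, so ∇psi=0 decouples.
∂psi/∂p = -12(p - 4)(p - 3)(p + 2) = 0 at p ∈ {-2, 3, 4}; ∂psi/∂q = 60(q - 4)(q - 2)(q - 1)(q + 2) = 0 at q ∈ {-2, 1, 2, 4}.
The Hessian is diagonal: diag(psi_pp, psi_qq). Second derivatives: psi_pp(-2)=-360, psi_pp(3)=60, psi_pp(4)=-72; psi_qq(-2)=-4320, psi_qq(1)=540, psi_qq(2)=-480, psi_qq(4)=2160.
Local minima occur where both diagonal entries positive: (3, 1), (3, 4). Count: 2.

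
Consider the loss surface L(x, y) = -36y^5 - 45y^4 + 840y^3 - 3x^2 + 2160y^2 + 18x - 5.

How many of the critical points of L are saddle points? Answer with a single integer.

2

L separates as a function of x plus a function of y, so ∇L=0 decouples.
∂L/∂x = -6(x - 3) = 0 at x ∈ {3}; ∂L/∂y = -180y(y - 4)(y + 2)(y + 3) = 0 at y ∈ {-3, -2, 0, 4}.
The Hessian is diagonal: diag(L_xx, L_yy). Second derivatives: L_xx(3)=-6; L_yy(-3)=3780, L_yy(-2)=-2160, L_yy(0)=4320, L_yy(4)=-30240.
Saddle points occur where the two diagonal entries have opposite signs: (3, -3), (3, 0). Count: 2.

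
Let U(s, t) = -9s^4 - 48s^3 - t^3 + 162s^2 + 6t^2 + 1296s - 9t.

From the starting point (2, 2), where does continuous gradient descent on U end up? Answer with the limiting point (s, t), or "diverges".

U is separable, so gradient descent decouples: s follows -∂U/∂s, t follows -∂U/∂t.
∂U/∂s = -36(s - 3)(s + 3)(s + 4); at s=2 this is 1080, so s decreases.
∂U/∂t = -3(t - 3)(t - 1); at t=2 this is 3, so t decreases.
s converges to its nearest critical value -3 (a local min of the s-part); t converges to 1. The iterate converges to (-3, 1).

(-3, 1)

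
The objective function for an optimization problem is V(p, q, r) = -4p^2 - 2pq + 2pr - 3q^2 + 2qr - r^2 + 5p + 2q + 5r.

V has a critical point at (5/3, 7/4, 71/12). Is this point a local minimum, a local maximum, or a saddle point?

local maximum

The Hessian is constant: H = [[-8, -2, 2], [-2, -6, 2], [2, 2, -2]].
Leading principal minors: Δ₁ = -8, Δ₂ = 44, Δ₃ = -48.
The minors alternate sign starting negative (−, +, −), so H is negative definite: a local maximum.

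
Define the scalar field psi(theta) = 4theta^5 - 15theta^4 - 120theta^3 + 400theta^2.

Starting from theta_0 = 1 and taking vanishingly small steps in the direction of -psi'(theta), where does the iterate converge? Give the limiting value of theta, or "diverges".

psi'(theta) = 20theta(theta - 5)(theta - 2)(theta + 4), so psi'(1) = 400.
Gradient descent moves in the -psi' direction, i.e. theta is decreasing.
The nearest critical point in that direction is theta = 0, where psi'' = 800 > 0 (a local minimum). The iterate converges there.

0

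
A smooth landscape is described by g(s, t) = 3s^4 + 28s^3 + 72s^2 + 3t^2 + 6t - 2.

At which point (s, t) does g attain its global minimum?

g(s,t) separates as P(s) + Q(t) − 2, so its minimum is min P + min Q − 2.
P'(s) = 12s(s + 3)(s + 4) vanishes at s ∈ {-4, -3, 0}; Q'(t) = 6(t + 1) vanishes at t ∈ {-1}.
Local minima of P (where P''>0): P(-4)=128, P(0)=0. Local minima of Q: Q(-1)=-3.
So the global minimum of g is P(0) + Q(-1) − 2 = 0 − 3 − 2 = -5, attained at (0, -1).

(0, -1)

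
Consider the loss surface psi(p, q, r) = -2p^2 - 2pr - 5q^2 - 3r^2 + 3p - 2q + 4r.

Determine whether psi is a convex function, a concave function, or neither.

concave

psi is quadratic, so its Hessian is the constant matrix H = [[-4, 0, -2], [0, -10, 0], [-2, 0, -6]].
Leading principal minors: -4, 40, -200.
Signs alternate −, +, − ⇒ H ≺ 0 ⇒ concave.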